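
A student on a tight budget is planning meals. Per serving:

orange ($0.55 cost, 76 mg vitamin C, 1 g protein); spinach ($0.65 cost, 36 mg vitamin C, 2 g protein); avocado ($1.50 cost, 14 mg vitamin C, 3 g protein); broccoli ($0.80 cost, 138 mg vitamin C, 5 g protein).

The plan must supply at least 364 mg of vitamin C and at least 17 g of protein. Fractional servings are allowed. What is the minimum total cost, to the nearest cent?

Minimising a linear cost over {vitamin C ≥ 364, protein ≥ 17, servings ≥ 0} — the optimum is at a vertex, using one or two foods.
orange only: max(364/76, 17/1) = 17 servings → $9.35.
spinach only: max(364/36, 17/2) = 10.11 servings → $6.57.
avocado only: max(364/14, 17/3) = 26 servings → $39.00.
broccoli only: max(364/138, 17/5) = 3.4 servings → $2.72.
orange + spinach with both tight: 1 serving and 8 servings → $5.75.
orange + avocado with both tight: 3.991 servings and 4.336 servings → $8.70.
orange + broccoli: intersection lies outside the first quadrant.
spinach + avocado: intersection lies outside the first quadrant.
spinach + broccoli with both tight: 5.479 servings and 1.208 servings → $4.53.
avocado + broccoli with both tight: 1.529 servings and 2.483 servings → $4.28.
Cheapest feasible corner: $2.72.

$2.72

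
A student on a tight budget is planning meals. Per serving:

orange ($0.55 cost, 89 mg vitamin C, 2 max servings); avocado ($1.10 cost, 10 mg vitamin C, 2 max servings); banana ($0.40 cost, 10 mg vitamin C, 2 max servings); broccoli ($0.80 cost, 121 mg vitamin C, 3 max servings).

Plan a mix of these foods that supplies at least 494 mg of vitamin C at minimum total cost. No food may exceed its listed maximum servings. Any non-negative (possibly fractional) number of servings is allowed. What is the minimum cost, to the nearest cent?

Cost per mg of vitamin C: orange $0.0062, broccoli $0.0066, banana $0.0400, avocado $0.1100.
Take 2 servings of orange: +178.0 mg vitamin C for $1.10 (total $1.10, still need 316.0 mg).
Take 2.612 servings of broccoli: +316.0 mg vitamin C for $2.09 (total $3.19, still need 0.0 mg).
Greedy by cheapest-per-mg is optimal for a single linear constraint, so the minimum cost is $3.19.

$3.19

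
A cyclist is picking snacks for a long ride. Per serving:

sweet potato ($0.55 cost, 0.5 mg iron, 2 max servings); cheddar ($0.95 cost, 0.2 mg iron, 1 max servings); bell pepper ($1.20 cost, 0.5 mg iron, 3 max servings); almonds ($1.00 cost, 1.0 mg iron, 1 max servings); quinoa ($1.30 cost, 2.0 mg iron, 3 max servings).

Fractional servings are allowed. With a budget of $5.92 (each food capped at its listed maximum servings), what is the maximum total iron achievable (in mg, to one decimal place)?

Iron per dollar: quinoa 1.538, almonds 1, sweet potato 0.9091, bell pepper 0.4167, cheddar 0.2105.
Take 3 servings of quinoa: spends $3.90, +6.0 mg iron (running total 6.0 mg).
Take 1 serving of almonds: spends $1.00, +1.0 mg iron (running total 7.0 mg).
Take 1.855 servings of sweet potato: spends $1.02, +0.9 mg iron (running total 7.9 mg).
Greedy by best ratio exhausts the cost allowance optimally: 7.9 mg.

7.9 mg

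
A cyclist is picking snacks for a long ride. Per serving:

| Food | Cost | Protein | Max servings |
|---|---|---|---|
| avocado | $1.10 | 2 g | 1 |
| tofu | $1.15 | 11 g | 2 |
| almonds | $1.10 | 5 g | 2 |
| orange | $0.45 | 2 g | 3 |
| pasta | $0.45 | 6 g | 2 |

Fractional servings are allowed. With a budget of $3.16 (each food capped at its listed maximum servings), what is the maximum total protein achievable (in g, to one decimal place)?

33.6 g

Protein per dollar: pasta 13.33, tofu 9.565, almonds 4.545, orange 4.444, avocado 1.818.
Take 2 servings of pasta: spends $0.90, +12.0 g protein (running total 12.0 g).
Take 1.965 servings of tofu: spends $2.26, +21.6 g protein (running total 33.6 g).
Filling greedily by protein-per-dollar is optimal for one linear limit, giving 33.6 g.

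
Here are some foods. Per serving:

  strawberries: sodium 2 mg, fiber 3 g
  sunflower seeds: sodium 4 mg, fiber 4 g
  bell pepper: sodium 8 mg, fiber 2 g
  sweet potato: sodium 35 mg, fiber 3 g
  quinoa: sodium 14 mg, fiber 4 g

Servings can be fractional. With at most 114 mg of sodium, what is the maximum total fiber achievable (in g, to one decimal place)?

Fiber per mg sodium: strawberries 1.5, sunflower seeds 1, quinoa 0.2857, bell pepper 0.25, sweet potato 0.08571.
With no serving limits, spend the whole sodium allowance on strawberries: 114 mg / 2 mg × 3 g = 171.0 g.

171.0 g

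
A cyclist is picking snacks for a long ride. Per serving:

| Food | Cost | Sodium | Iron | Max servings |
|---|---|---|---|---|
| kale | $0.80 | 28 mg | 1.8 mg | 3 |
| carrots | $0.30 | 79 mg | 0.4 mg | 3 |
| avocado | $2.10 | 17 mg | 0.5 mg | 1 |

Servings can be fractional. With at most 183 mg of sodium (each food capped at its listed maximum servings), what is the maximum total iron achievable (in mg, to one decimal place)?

6.3 mg

Iron per mg sodium: kale 0.06429, avocado 0.02941, carrots 0.005063.
Take 3 servings of kale: uses 84 mg sodium, +5.4 mg iron (running total 5.4 mg).
Take 1 serving of avocado: uses 17 mg sodium, +0.5 mg iron (running total 5.9 mg).
Take 1.038 servings of carrots: uses 82 mg sodium, +0.4 mg iron (running total 6.3 mg).
Filling greedily by iron-per-mg sodium is optimal for one linear limit, giving 6.3 mg.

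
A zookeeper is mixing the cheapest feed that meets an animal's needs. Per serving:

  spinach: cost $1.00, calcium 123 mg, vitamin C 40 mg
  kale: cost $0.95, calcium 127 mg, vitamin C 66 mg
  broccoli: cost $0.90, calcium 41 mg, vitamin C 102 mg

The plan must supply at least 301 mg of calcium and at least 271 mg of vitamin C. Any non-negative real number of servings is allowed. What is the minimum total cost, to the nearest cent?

An LP optimum is at a vertex; with two nutrient constraints at most two foods are used. Check each candidate.
spinach only: max(301/123, 271/40) = 6.775 servings → $6.78.
kale only: max(301/127, 271/66) = 4.106 servings → $3.90.
broccoli only: max(301/41, 271/102) = 7.341 servings → $6.61.
spinach + kale with both targets exact would need a negative amount; discard.
spinach + broccoli with both tight: 1.796 servings and 1.952 servings → $3.55.
kale + broccoli with both tight: 1.912 servings and 1.42 servings → $3.09.
The minimum over all feasible corners is $3.09.

$3.09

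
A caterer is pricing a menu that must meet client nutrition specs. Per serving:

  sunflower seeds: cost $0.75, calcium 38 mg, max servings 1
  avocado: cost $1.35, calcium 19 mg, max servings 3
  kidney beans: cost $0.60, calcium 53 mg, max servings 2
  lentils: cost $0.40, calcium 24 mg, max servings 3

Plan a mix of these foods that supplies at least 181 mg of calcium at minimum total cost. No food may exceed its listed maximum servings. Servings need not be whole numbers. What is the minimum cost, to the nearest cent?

$2.46

Cost per mg of calcium: kidney beans $0.0113, lentils $0.0167, sunflower seeds $0.0197, avocado $0.0711.
Take 2 servings of kidney beans: +106.0 mg calcium for $1.20 (total $1.20, still need 75.0 mg).
Take 3 servings of lentils: +72.0 mg calcium for $1.20 (total $2.40, still need 3.0 mg).
Take 0.07895 servings of sunflower seeds: +3.0 mg calcium for $0.06 (total $2.46, still need 0.0 mg).
Filling from the cheapest source first is optimal under one linear minimum: $2.46.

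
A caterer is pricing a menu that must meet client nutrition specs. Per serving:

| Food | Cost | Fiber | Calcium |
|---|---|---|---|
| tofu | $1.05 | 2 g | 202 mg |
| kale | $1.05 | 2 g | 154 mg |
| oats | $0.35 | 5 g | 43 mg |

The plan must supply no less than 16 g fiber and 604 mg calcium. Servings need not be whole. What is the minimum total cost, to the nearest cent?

$3.42

Two binding constraints pin down two serving amounts, so the optimal mix uses at most two foods. The candidates are each food alone (scaled to the tighter of fiber/calcium) and each pair with both constraints tight.
tofu only: max(16/2, 604/202) = 8 servings → $8.40.
kale only: max(16/2, 604/154) = 8 servings → $8.40.
oats only: max(16/5, 604/43) = 14.05 servings → $4.92.
tofu + kale: the both-tight solution has a negative serving — not a feasible corner.
tofu + oats with both tight: 2.524 servings and 2.19 servings → $3.42.
kale + oats with both tight: 3.409 servings and 1.836 servings → $4.22.
So the least-cost plan costs $3.42.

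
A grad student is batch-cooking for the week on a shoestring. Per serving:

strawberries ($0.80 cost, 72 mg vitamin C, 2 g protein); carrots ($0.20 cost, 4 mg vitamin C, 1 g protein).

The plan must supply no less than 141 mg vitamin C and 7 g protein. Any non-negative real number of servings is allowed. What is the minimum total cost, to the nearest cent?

The cheapest plan sits at a corner of the feasible region — with two constraints it uses at most two foods.
strawberries only: max(141/72, 7/2) = 3.5 servings → $2.80.
carrots only: max(141/4, 7/1) = 35.25 servings → $7.05.
strawberries + carrots with both tight: 1.766 servings and 3.469 servings → $2.11.
Cheapest feasible corner: $2.11.

$2.11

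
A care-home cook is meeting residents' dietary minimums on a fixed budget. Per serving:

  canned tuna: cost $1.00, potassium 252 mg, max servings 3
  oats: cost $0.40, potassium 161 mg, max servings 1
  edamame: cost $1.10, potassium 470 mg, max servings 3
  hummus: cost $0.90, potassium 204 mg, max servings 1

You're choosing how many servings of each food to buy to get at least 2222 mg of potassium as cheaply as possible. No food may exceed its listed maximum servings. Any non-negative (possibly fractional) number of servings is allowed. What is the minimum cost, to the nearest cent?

Cost per mg of potassium: edamame $0.0023, oats $0.0025, canned tuna $0.0040, hummus $0.0044.
Take 3 servings of edamame: +1410.0 mg potassium for $3.30 (total $3.30, still need 812.0 mg).
Take 1 serving of oats: +161.0 mg potassium for $0.40 (total $3.70, still need 651.0 mg).
Take 2.583 servings of canned tuna: +651.0 mg potassium for $2.58 (total $6.28, still need 0.0 mg).
Filling from the cheapest source first is optimal under one linear minimum: $6.28.

$6.28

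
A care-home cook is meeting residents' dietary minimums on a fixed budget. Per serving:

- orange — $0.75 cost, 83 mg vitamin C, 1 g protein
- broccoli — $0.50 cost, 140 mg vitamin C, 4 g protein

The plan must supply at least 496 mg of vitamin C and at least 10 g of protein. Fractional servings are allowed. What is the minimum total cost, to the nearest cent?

$1.77

With two linear requirements the optimum uses one or two foods; enumerate the corners.
orange only: max(496/83, 10/1) = 10 servings → $7.50.
broccoli only: max(496/140, 10/4) = 3.543 servings → $1.77.
orange + broccoli with both tight: 3.042 servings and 1.74 servings → $3.15.
So the least-cost plan costs $1.77.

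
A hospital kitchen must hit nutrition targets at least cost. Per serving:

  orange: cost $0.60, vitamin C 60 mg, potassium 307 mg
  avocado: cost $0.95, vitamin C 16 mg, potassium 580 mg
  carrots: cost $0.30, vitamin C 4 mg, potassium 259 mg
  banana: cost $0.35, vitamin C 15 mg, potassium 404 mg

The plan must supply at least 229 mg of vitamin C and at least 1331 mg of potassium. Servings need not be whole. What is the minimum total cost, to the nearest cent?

$2.39

For a min-cost LP with two ≥-constraints, a basic feasible solution has at most two positive variables.
orange only: max(229/60, 1331/307) = 4.336 servings → $2.60.
avocado only: max(229/16, 1331/580) = 14.31 servings → $13.60.
carrots only: max(229/4, 1331/259) = 57.25 servings → $17.18.
banana only: max(229/15, 1331/404) = 15.27 servings → $5.34.
orange + avocado with both tight: 3.731 servings and 0.3198 servings → $2.54.
orange + carrots with both tight: 3.772 servings and 0.6678 servings → $2.46.
orange + banana with both tight: 3.695 servings and 0.4867 servings → $2.39.
avocado + carrots: intersection lies outside the first quadrant.
avocado + banana: the both-tight solution has a negative serving — not a feasible corner.
carrots + banana: intersection lies outside the first quadrant.
The minimum over all feasible corners is $2.39.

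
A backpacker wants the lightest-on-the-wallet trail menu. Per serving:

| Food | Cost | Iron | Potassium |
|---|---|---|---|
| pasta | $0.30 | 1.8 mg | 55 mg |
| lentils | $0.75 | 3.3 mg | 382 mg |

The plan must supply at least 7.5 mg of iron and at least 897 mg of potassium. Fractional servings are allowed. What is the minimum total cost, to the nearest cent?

For a min-cost LP with two ≥-constraints, a basic feasible solution has at most two positive variables.
pasta only: max(7.5/1.8, 897/55) = 16.31 servings → $4.89.
lentils only: max(7.5/3.3, 897/382) = 2.348 servings → $1.76.
pasta + lentils with both targets exact would need a negative amount; discard.
The minimum over all feasible corners is $1.76.

$1.76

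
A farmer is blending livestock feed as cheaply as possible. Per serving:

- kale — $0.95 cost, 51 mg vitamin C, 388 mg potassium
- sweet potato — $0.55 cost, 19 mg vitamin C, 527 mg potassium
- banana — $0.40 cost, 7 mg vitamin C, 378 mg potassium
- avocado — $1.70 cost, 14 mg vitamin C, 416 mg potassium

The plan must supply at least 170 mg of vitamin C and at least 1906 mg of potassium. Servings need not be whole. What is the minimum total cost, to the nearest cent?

This is a tiny linear program; its minimum lies at a vertex of the feasible set. List the vertices and price them.
kale only: max(170/51, 1906/388) = 4.912 servings → $4.67.
sweet potato only: max(170/19, 1906/527) = 8.947 servings → $4.92.
banana only: max(170/7, 1906/378) = 24.29 servings → $9.71.
avocado only: max(170/14, 1906/416) = 12.14 servings → $20.64.
kale + sweet potato with both tight: 2.737 servings and 1.602 servings → $3.48.
kale + banana with both tight: 3.074 servings and 1.887 servings → $3.68.
kale + avocado with both tight: 2.79 servings and 1.98 servings → $6.02.
sweet potato + banana: intersection lies outside the first quadrant.
sweet potato + avocado with both targets exact would need a negative amount; discard.
banana + avocado: intersection lies outside the first quadrant.
Cheapest feasible corner: $3.48.

$3.48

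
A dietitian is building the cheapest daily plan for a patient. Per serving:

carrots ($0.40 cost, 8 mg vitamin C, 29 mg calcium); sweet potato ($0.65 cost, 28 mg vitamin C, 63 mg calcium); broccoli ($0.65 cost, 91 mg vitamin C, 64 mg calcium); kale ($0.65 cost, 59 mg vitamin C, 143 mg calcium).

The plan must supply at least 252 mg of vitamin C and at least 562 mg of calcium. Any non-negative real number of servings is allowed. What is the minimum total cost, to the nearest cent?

$2.67

carrots only: max(252/8, 562/29) = 31.5 servings → $12.60.
sweet potato only: max(252/28, 562/63) = 9 servings → $5.85.
broccoli only: max(252/91, 562/64) = 8.781 servings → $5.71.
kale only: max(252/59, 562/143) = 4.271 servings → $2.78.
carrots + sweet potato: intersection lies outside the first quadrant.
carrots + broccoli with both tight: 16.46 servings and 1.322 servings → $7.44.
carrots + kale: the both-tight solution has a negative serving — not a feasible corner.
sweet potato + broccoli with both tight: 8.885 servings and 0.03552 servings → $5.80.
sweet potato + kale: the both-tight solution has a negative serving — not a feasible corner.
broccoli + kale with both tight: 0.3116 servings and 3.791 servings → $2.67.
The minimum over all feasible corners is $2.67.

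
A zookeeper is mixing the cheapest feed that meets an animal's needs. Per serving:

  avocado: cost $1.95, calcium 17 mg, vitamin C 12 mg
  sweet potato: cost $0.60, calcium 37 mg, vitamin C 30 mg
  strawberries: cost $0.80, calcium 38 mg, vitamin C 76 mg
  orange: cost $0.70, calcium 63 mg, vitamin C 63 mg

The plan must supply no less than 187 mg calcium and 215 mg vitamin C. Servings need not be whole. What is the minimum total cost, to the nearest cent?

At the optimum either one food covers both requirements or two foods hit both targets exactly; no other combination can be cheaper.
avocado only: max(187/17, 215/12) = 17.92 servings → $34.94.
sweet potato only: max(187/37, 215/30) = 7.167 servings → $4.30.
strawberries only: max(187/38, 215/76) = 4.921 servings → $3.94.
orange only: max(187/63, 215/63) = 3.413 servings → $2.39.
avocado + sweet potato: intersection lies outside the first quadrant.
avocado + strawberries with both tight: 7.227 servings and 1.688 servings → $15.44.
avocado + orange with both targets exact would need a negative amount; discard.
sweet potato + strawberries with both tight: 3.614 servings and 1.403 servings → $3.29.
sweet potato + orange: the both-tight solution has a negative serving — not a feasible corner.
strawberries + orange with both tight: 0.7368 servings and 2.524 servings → $2.36.
So the least-cost plan costs $2.36.

$2.36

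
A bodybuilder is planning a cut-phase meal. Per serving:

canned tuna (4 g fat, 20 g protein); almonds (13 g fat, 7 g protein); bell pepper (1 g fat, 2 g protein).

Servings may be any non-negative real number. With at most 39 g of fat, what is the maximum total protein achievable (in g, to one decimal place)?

195.0 g

Protein per g fat: canned tuna 5, bell pepper 2, almonds 0.5385.
With no serving limits, spend the whole fat allowance on canned tuna: 39 g / 4 g × 20 g = 195.0 g.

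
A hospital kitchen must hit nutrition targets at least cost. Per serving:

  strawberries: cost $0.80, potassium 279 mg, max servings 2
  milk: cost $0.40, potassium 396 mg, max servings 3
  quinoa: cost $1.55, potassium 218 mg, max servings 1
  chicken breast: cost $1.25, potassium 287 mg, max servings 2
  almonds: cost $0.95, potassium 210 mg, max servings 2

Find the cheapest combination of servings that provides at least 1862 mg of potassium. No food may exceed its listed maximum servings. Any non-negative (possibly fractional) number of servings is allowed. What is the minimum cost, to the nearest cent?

$3.31

Cost per mg of potassium: milk $0.0010, strawberries $0.0029, chicken breast $0.0044, almonds $0.0045, quinoa $0.0071.
Take 3 servings of milk: +1188.0 mg potassium for $1.20 (total $1.20, still need 674.0 mg).
Take 2 servings of strawberries: +558.0 mg potassium for $1.60 (total $2.80, still need 116.0 mg).
Take 0.4042 servings of chicken breast: +116.0 mg potassium for $0.51 (total $3.31, still need 0.0 mg).
Greedy by cheapest-per-mg is optimal for a single linear constraint, so the minimum cost is $3.31.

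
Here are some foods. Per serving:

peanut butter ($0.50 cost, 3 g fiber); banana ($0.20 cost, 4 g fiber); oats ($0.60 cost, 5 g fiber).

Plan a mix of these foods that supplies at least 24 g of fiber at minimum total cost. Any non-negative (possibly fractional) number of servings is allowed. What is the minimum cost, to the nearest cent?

Cost per g of fiber: banana $0.0500, oats $0.1200, peanut butter $0.1667.
With no serving limits, use only banana: 24 g / 4 g = 6 servings × $0.20 = $1.20.

$1.20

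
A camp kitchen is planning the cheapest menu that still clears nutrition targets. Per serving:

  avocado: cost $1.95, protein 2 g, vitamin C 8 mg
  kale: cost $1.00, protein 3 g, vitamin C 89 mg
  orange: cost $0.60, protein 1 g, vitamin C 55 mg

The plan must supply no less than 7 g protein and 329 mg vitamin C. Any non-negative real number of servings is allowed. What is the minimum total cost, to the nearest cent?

avocado only: max(7/2, 329/8) = 41.12 servings → $80.19.
kale only: max(7/3, 329/89) = 3.697 servings → $3.70.
orange only: max(7/1, 329/55) = 7 servings → $4.20.
avocado + kale: intersection lies outside the first quadrant.
avocado + orange with both tight: 0.549 servings and 5.902 servings → $4.61.
kale + orange with both tight: 0.7368 servings and 4.789 servings → $3.61.
Cheapest feasible corner: $3.61.

$3.61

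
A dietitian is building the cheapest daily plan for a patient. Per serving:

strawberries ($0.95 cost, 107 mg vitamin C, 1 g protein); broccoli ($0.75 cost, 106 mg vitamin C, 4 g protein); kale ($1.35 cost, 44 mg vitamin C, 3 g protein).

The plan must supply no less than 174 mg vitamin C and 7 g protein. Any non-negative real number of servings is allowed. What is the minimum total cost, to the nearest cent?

Minimising a linear cost over {vitamin C ≥ 174, protein ≥ 7, servings ≥ 0} — the optimum is at a vertex, using one or two foods.
strawberries only: max(174/107, 7/1) = 7 servings → $6.65.
broccoli only: max(174/106, 7/4) = 1.75 servings → $1.31.
kale only: max(174/44, 7/3) = 3.955 servings → $5.34.
strawberries + broccoli: intersection lies outside the first quadrant.
strawberries + kale with both tight: 0.7726 servings and 2.076 servings → $3.54.
broccoli + kale with both tight: 1.507 servings and 0.3239 servings → $1.57.
So the least-cost plan costs $1.31.

$1.31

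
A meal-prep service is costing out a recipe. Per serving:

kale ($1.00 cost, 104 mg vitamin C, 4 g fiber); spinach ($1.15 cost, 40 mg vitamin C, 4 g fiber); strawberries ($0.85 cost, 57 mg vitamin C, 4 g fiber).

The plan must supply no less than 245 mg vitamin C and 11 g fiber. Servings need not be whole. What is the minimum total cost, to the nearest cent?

$2.62

Check every corner: each single food scaled to meet both minima, and each pair solved so both constraints bind.
kale only: max(245/104, 11/4) = 2.75 servings → $2.75.
spinach only: max(245/40, 11/4) = 6.125 servings → $7.04.
strawberries only: max(245/57, 11/4) = 4.298 servings → $3.65.
kale + spinach with both tight: 2.109 servings and 0.6406 servings → $2.85.
kale + strawberries with both tight: 1.878 servings and 0.8723 servings → $2.62.
spinach + strawberries: intersection lies outside the first quadrant.
Cheapest feasible corner: $2.62.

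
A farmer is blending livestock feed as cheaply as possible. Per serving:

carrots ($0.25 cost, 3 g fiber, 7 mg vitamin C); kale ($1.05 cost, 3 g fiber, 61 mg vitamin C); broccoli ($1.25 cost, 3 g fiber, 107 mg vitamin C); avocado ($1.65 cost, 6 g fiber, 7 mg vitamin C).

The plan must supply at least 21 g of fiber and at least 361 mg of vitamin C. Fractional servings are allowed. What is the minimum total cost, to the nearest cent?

The cheapest plan sits at a corner of the feasible region — with two constraints it uses at most two foods.
carrots only: max(21/3, 361/7) = 51.57 servings → $12.89.
kale only: max(21/3, 361/61) = 7 servings → $7.35.
broccoli only: max(21/3, 361/107) = 7 servings → $8.75.
avocado only: max(21/6, 361/7) = 51.57 servings → $85.09.
carrots + kale with both tight: 1.222 servings and 5.778 servings → $6.37.
carrots + broccoli with both tight: 3.88 servings and 3.12 servings → $4.87.
carrots + avocado: the both-tight solution has a negative serving — not a feasible corner.
kale + broccoli: intersection lies outside the first quadrant.
kale + avocado with both tight: 5.852 servings and 0.5739 servings → $7.09.
broccoli + avocado with both tight: 3.251 servings and 1.874 servings → $7.16.
Cheapest feasible corner: $4.87.

$4.87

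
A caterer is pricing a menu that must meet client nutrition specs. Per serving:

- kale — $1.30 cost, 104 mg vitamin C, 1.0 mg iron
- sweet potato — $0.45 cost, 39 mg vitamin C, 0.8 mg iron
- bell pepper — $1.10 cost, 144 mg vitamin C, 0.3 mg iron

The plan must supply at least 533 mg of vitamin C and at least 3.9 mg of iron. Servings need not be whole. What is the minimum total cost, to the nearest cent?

The cheapest plan sits at a corner of the feasible region — with two constraints it uses at most two foods.
kale only: max(533/104, 3.9/1.0) = 5.125 servings → $6.66.
sweet potato only: max(533/39, 3.9/0.8) = 13.67 servings → $6.15.
bell pepper only: max(533/144, 3.9/0.3) = 13 servings → $14.30.
kale + sweet potato: intersection lies outside the first quadrant.
kale + bell pepper with both tight: 3.561 servings and 1.129 servings → $5.87.
sweet potato + bell pepper with both tight: 3.881 servings and 2.65 servings → $4.66.
The minimum over all feasible corners is $4.66.

$4.66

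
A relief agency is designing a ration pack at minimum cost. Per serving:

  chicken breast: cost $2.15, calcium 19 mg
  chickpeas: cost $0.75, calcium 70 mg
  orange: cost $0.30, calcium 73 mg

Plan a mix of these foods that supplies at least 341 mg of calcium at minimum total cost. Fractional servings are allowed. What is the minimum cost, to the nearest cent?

Cost per mg of calcium: orange $0.0041, chickpeas $0.0107, chicken breast $0.1132.
With no serving limits, use only orange: 341 mg / 73 mg = 4.671 servings × $0.30 = $1.40.

$1.40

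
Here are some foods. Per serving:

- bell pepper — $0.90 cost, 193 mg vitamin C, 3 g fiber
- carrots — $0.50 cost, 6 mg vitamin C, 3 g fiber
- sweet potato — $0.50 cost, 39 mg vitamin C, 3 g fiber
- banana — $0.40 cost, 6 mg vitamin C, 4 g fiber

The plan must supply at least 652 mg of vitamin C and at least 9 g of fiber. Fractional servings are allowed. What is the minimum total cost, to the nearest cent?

Compare the cost at each extreme point of the feasible region.
bell pepper only: max(652/193, 9/3) = 3.378 servings → $3.04.
carrots only: max(652/6, 9/3) = 108.7 servings → $54.33.
sweet potato only: max(652/39, 9/3) = 16.72 servings → $8.36.
banana only: max(652/6, 9/4) = 108.7 servings → $43.47.
bell pepper + carrots with both targets exact would need a negative amount; discard.
bell pepper + sweet potato: intersection lies outside the first quadrant.
bell pepper + banana: the both-tight solution has a negative serving — not a feasible corner.
carrots + sweet potato with both targets exact would need a negative amount; discard.
carrots + banana: the both-tight solution has a negative serving — not a feasible corner.
sweet potato + banana: the both-tight solution has a negative serving — not a feasible corner.
The minimum over all feasible corners is $3.04.

$3.04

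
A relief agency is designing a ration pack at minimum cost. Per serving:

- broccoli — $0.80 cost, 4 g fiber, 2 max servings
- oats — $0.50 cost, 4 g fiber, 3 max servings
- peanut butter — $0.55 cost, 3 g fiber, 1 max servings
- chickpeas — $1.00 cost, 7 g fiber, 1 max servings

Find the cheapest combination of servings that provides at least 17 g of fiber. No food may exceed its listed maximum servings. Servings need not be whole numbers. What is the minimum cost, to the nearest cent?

$2.21

Cost per g of fiber: oats $0.1250, chickpeas $0.1429, peanut butter $0.1833, broccoli $0.2000.
Take 3 servings of oats: +12.0 g fiber for $1.50 (total $1.50, still need 5.0 g).
Take 0.7143 servings of chickpeas: +5.0 g fiber for $0.71 (total $2.21, still need 0.0 g).
Filling from the cheapest source first is optimal under one linear minimum: $2.21.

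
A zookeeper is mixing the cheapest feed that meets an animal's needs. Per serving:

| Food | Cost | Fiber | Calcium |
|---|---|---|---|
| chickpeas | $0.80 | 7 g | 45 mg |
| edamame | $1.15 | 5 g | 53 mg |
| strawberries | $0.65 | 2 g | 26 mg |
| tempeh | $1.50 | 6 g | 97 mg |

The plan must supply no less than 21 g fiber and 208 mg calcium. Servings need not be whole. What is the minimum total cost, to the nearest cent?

$3.42

Compare the cost at each extreme point of the feasible region.
chickpeas only: max(21/7, 208/45) = 4.622 servings → $3.70.
edamame only: max(21/5, 208/53) = 4.2 servings → $4.83.
strawberries only: max(21/2, 208/26) = 10.5 servings → $6.83.
tempeh only: max(21/6, 208/97) = 3.5 servings → $5.25.
chickpeas + edamame with both tight: 0.5 servings and 3.5 servings → $4.42.
chickpeas + strawberries with both tight: 1.413 servings and 5.554 servings → $4.74.
chickpeas + tempeh with both tight: 1.929 servings and 1.249 servings → $3.42.
edamame + strawberries: intersection lies outside the first quadrant.
edamame + tempeh: the both-tight solution has a negative serving — not a feasible corner.
strawberries + tempeh: the both-tight solution has a negative serving — not a feasible corner.
Cheapest feasible corner: $3.42.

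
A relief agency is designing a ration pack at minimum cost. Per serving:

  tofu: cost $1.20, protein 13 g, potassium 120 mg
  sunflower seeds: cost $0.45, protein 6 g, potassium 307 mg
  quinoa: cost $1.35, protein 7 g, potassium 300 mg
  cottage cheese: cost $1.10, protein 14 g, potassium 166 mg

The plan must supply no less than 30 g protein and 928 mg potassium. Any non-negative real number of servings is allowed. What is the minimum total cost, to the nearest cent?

$2.25

tofu only: max(30/13, 928/120) = 7.733 servings → $9.28.
sunflower seeds only: max(30/6, 928/307) = 5 servings → $2.25.
quinoa only: max(30/7, 928/300) = 4.286 servings → $5.79.
cottage cheese only: max(30/14, 928/166) = 5.59 servings → $6.15.
tofu + sunflower seeds with both tight: 1.113 servings and 2.588 servings → $2.50.
tofu + quinoa with both tight: 0.8183 servings and 2.766 servings → $4.72.
tofu + cottage cheese: intersection lies outside the first quadrant.
sunflower seeds + quinoa: the both-tight solution has a negative serving — not a feasible corner.
sunflower seeds + cottage cheese with both tight: 2.426 servings and 1.103 servings → $2.31.
quinoa + cottage cheese with both tight: 2.637 servings and 0.8242 servings → $4.47.
Cheapest feasible corner: $2.25.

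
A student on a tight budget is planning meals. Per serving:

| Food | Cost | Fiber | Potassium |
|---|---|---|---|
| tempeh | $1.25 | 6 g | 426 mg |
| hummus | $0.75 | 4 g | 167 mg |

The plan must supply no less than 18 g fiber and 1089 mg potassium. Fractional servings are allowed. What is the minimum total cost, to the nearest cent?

$3.62

An LP optimum is at a vertex; with two nutrient constraints at most two foods are used. Check each candidate.
tempeh only: max(18/6, 1089/426) = 3 servings → $3.75.
hummus only: max(18/4, 1089/167) = 6.521 servings → $4.89.
tempeh + hummus with both tight: 1.923 servings and 1.615 servings → $3.62.
Cheapest feasible corner: $3.62.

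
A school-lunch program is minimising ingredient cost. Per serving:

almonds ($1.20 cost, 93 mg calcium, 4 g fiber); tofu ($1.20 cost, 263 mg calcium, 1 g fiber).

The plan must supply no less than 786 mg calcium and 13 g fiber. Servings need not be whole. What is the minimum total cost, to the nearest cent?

For a min-cost LP with two ≥-constraints, a basic feasible solution has at most two positive variables.
almonds only: max(786/93, 13/4) = 8.452 servings → $10.14.
tofu only: max(786/263, 13/1) = 13 servings → $15.60.
almonds + tofu with both tight: 2.746 servings and 2.018 servings → $5.72.
The minimum over all feasible corners is $5.72.

$5.72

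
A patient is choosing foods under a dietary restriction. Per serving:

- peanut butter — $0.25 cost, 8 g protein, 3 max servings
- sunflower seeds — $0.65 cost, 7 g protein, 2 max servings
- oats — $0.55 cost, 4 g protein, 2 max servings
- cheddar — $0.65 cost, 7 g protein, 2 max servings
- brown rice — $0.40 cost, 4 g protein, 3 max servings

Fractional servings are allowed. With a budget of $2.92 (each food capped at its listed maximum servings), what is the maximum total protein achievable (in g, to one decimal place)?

47.4 g

Protein per dollar: peanut butter 32, sunflower seeds 10.77, cheddar 10.77, brown rice 10, oats 7.273.
Take 3 servings of peanut butter: spends $0.75, +24.0 g protein (running total 24.0 g).
Take 2 servings of sunflower seeds: spends $1.30, +14.0 g protein (running total 38.0 g).
Take 1.338 servings of cheddar: spends $0.87, +9.4 g protein (running total 47.4 g).
Greedy by best ratio exhausts the cost allowance optimally: 47.4 g.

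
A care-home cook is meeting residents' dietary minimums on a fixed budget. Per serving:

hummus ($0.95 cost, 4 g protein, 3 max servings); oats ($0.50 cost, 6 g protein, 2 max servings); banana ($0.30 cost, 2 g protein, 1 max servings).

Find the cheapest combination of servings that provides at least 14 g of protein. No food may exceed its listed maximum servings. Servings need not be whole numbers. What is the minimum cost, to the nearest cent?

Cost per g of protein: oats $0.0833, banana $0.1500, hummus $0.2375.
Take 2 servings of oats: +12.0 g protein for $1.00 (total $1.00, still need 2.0 g).
Take 1 serving of banana: +2.0 g protein for $0.30 (total $1.30, still need 0.0 g).
Filling from the cheapest source first is optimal under one linear minimum: $1.30.

$1.30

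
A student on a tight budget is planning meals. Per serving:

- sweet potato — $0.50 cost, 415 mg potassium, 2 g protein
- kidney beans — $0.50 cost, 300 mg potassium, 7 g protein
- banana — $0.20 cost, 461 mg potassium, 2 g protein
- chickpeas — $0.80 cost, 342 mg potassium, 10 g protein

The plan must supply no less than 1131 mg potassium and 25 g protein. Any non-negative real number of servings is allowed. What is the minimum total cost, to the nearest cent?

sweet potato only: max(1131/415, 25/2) = 12.5 servings → $6.25.
kidney beans only: max(1131/300, 25/7) = 3.77 servings → $1.89.
banana only: max(1131/461, 25/2) = 12.5 servings → $2.50.
chickpeas only: max(1131/342, 25/10) = 3.307 servings → $2.65.
sweet potato + kidney beans with both tight: 0.1809 servings and 3.52 servings → $1.85.
sweet potato + banana with both targets exact would need a negative amount; discard.
sweet potato + chickpeas with both tight: 0.7963 servings and 2.341 servings → $2.27.
kidney beans + banana with both tight: 3.526 servings and 0.1587 servings → $1.79.
kidney beans + chickpeas with both targets exact would need a negative amount; discard.
banana + chickpeas with both tight: 0.703 servings and 2.359 servings → $2.03.
So the least-cost plan costs $1.79.

$1.79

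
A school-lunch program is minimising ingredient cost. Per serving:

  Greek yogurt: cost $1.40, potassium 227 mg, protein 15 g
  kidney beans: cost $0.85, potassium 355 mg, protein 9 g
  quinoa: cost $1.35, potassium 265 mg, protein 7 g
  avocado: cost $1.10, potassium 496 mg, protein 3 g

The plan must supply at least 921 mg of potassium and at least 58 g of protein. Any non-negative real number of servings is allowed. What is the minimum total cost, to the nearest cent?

For a min-cost LP with two ≥-constraints, a basic feasible solution has at most two positive variables.
Greek yogurt only: max(921/227, 58/15) = 4.057 servings → $5.68.
kidney beans only: max(921/355, 58/9) = 6.444 servings → $5.48.
quinoa only: max(921/265, 58/7) = 8.286 servings → $11.19.
avocado only: max(921/496, 58/3) = 19.33 servings → $21.27.
Greek yogurt + kidney beans with both tight: 3.748 servings and 0.1977 servings → $5.42.
Greek yogurt + quinoa with both tight: 3.74 servings and 0.272 servings → $5.60.
Greek yogurt + avocado with both tight: 3.847 servings and 0.09602 servings → $5.49.
kidney beans + quinoa with both targets exact would need a negative amount; discard.
kidney beans + avocado: the both-tight solution has a negative serving — not a feasible corner.
quinoa + avocado: the both-tight solution has a negative serving — not a feasible corner.
Cheapest feasible corner: $5.42.

$5.42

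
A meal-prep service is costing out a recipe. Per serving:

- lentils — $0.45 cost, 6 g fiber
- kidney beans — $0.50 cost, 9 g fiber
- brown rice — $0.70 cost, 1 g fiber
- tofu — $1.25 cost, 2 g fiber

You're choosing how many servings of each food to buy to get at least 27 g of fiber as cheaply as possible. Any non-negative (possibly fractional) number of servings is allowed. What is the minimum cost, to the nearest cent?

$1.50

Cost per g of fiber: kidney beans $0.0556, lentils $0.0750, tofu $0.6250, brown rice $0.7000.
With no serving limits, use only kidney beans: 27 g / 9 g = 3 servings × $0.50 = $1.50.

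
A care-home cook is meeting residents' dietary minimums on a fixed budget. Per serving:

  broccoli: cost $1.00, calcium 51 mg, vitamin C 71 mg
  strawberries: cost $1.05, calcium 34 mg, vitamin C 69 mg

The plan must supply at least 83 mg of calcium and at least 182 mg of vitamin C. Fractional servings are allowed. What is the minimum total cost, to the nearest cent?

broccoli only: max(83/51, 182/71) = 2.563 servings → $2.56.
strawberries only: max(83/34, 182/69) = 2.638 servings → $2.77.
broccoli + strawberries with both targets exact would need a negative amount; discard.
So the least-cost plan costs $2.56.

$2.56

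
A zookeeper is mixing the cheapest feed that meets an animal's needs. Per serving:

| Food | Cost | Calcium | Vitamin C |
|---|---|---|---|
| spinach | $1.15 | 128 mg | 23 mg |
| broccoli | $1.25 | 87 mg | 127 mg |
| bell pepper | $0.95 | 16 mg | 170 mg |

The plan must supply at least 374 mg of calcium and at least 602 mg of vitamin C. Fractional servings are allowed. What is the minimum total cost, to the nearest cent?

$5.65

The cheapest plan sits at a corner of the feasible region — with two constraints it uses at most two foods.
spinach only: max(374/128, 602/23) = 26.17 servings → $30.10.
broccoli only: max(374/87, 602/127) = 4.74 servings → $5.93.
bell pepper only: max(374/16, 602/170) = 23.38 servings → $22.21.
spinach + broccoli: intersection lies outside the first quadrant.
spinach + bell pepper with both tight: 2.522 servings and 3.2 servings → $5.94.
broccoli + bell pepper with both tight: 4.229 servings and 0.3822 servings → $5.65.
So the least-cost plan costs $5.65.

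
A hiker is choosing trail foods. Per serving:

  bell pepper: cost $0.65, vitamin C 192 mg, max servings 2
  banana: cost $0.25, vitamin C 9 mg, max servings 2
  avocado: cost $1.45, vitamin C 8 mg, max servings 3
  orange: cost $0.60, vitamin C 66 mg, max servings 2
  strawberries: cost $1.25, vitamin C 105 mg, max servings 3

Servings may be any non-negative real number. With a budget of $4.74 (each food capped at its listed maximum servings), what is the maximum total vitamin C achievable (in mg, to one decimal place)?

704.2 mg

Vitamin C per dollar: bell pepper 295.4, orange 110, strawberries 84, banana 36, avocado 5.517.
Take 2 servings of bell pepper: spends $1.30, +384.0 mg vitamin C (running total 384.0 mg).
Take 2 servings of orange: spends $1.20, +132.0 mg vitamin C (running total 516.0 mg).
Take 1.792 servings of strawberries: spends $2.24, +188.2 mg vitamin C (running total 704.2 mg).
Greedy by best ratio exhausts the cost allowance optimally: 704.2 mg.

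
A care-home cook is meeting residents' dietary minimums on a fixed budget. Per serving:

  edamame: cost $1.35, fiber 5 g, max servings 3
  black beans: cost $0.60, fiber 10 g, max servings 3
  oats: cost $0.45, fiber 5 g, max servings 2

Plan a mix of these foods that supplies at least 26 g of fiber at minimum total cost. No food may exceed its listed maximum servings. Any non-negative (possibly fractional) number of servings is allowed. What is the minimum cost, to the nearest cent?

Cost per g of fiber: black beans $0.0600, oats $0.0900, edamame $0.2700.
Take 2.6 servings of black beans: +26.0 g fiber for $1.56 (total $1.56, still need 0.0 g).
Greedy by cheapest-per-g is optimal for a single linear constraint, so the minimum cost is $1.56.

$1.56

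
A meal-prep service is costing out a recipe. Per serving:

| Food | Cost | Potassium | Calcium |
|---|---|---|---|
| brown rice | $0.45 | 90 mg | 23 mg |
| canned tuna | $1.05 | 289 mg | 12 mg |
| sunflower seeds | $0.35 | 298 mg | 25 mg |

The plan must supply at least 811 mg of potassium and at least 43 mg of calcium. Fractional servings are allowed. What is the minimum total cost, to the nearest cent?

$0.95

Check every corner: each single food scaled to meet both minima, and each pair solved so both constraints bind.
brown rice only: max(811/90, 43/23) = 9.011 servings → $4.05.
canned tuna only: max(811/289, 43/12) = 3.583 servings → $3.76.
sunflower seeds only: max(811/298, 43/25) = 2.721 servings → $0.95.
brown rice + canned tuna with both tight: 0.4841 servings and 2.655 servings → $3.01.
brown rice + sunflower seeds: intersection lies outside the first quadrant.
canned tuna + sunflower seeds with both tight: 2.045 servings and 0.7386 servings → $2.41.
So the least-cost plan costs $0.95.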